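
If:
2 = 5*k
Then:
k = 2/5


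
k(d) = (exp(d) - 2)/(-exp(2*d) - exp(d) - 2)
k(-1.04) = 0.66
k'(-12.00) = 0.00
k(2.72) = -0.05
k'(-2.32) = -0.10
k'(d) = (exp(d) - 2)*(2*exp(2*d) + exp(d))/(-exp(2*d) - exp(d) - 2)^2 + exp(d)/(-exp(2*d) - exp(d) - 2) = ((exp(d) - 2)*(2*exp(d) + 1) - exp(2*d) - exp(d) - 2)*exp(d)/(exp(2*d) + exp(d) + 2)^2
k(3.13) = -0.04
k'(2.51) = 0.04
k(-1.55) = 0.79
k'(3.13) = 0.03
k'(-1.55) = -0.20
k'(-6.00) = 0.00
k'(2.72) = 0.04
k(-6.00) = 1.00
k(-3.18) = 0.96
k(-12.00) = 1.00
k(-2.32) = 0.90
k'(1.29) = -0.05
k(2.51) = -0.06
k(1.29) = -0.09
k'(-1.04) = -0.30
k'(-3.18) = -0.04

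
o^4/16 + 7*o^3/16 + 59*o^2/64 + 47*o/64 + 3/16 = (o/4 + 1/4)*(o/4 + 1)*(o + 1/2)*(o + 3/2)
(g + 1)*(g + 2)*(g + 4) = g^3 + 7*g^2 + 14*g + 8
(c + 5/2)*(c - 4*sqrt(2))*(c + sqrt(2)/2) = c^3 - 7*sqrt(2)*c^2/2 + 5*c^2/2 - 35*sqrt(2)*c/4 - 4*c - 10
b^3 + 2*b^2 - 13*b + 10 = (b - 2)*(b - 1)*(b + 5)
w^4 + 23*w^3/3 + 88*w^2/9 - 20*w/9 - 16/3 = (w - 2/3)*(w + 1)*(w + 4/3)*(w + 6)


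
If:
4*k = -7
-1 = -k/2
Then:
No Solution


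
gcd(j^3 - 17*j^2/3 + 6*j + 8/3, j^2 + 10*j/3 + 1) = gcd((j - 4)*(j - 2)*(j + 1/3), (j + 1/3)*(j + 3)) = j + 1/3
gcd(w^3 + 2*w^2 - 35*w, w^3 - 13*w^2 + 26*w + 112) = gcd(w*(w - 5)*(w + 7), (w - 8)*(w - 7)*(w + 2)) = 1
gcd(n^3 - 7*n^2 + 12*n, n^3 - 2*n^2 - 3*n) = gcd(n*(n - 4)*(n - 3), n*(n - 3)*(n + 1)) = n^2 - 3*n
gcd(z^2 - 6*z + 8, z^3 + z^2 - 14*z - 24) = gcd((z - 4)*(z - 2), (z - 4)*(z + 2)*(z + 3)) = z - 4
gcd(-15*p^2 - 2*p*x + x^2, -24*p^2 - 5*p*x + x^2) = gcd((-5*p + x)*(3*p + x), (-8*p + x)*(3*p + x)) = 3*p + x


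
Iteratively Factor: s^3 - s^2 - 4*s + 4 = (s - 1)*(s^2 - 4) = (s - 1)*(s + 2)*(s - 2)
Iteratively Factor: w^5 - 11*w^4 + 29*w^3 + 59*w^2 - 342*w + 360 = (w - 2)*(w^4 - 9*w^3 + 11*w^2 + 81*w - 180) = (w - 3)*(w - 2)*(w^3 - 6*w^2 - 7*w + 60) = (w - 3)*(w - 2)*(w + 3)*(w^2 - 9*w + 20) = (w - 4)*(w - 3)*(w - 2)*(w + 3)*(w - 5)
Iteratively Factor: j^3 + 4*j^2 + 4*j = (j + 2)*(j^2 + 2*j) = (j + 2)^2*(j)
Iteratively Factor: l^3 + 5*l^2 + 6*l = (l + 2)*(l^2 + 3*l) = l*(l + 2)*(l + 3)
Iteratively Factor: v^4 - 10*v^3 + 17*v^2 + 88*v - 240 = (v - 4)*(v^3 - 6*v^2 - 7*v + 60) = (v - 4)^2*(v^2 - 2*v - 15) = (v - 5)*(v - 4)^2*(v + 3)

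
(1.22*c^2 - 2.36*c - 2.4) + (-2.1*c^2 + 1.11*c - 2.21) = -0.88*c^2 - 1.25*c - 4.61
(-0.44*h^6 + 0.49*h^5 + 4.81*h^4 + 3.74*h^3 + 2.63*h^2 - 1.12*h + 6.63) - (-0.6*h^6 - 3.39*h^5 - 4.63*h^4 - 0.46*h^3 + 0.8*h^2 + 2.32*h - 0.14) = 0.16*h^6 + 3.88*h^5 + 9.44*h^4 + 4.2*h^3 + 1.83*h^2 - 3.44*h + 6.77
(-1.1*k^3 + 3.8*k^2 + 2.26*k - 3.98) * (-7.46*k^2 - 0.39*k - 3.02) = 8.206*k^5 - 27.919*k^4 - 15.0196*k^3 + 17.3334*k^2 - 5.273*k + 12.0196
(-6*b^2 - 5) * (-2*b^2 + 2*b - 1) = 12*b^4 - 12*b^3 + 16*b^2 - 10*b + 5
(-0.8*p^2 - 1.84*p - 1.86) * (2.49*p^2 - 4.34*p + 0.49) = -1.992*p^4 - 1.1096*p^3 + 2.9622*p^2 + 7.1708*p - 0.9114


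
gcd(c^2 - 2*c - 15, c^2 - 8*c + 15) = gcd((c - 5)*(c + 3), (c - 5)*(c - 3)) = c - 5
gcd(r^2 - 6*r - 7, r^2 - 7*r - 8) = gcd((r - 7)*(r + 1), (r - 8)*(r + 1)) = r + 1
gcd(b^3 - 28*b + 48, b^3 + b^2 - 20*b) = b - 4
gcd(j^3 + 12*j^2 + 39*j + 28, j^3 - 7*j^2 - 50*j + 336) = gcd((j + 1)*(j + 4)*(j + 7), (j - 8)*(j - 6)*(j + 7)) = j + 7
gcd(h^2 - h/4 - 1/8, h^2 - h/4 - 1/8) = h^2 - h/4 - 1/8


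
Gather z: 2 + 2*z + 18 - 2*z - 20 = 0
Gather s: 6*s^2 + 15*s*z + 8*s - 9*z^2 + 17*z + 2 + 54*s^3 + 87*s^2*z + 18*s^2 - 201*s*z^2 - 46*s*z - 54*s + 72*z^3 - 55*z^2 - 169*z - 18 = 54*s^3 + s^2*(87*z + 24) + s*(-201*z^2 - 31*z - 46) + 72*z^3 - 64*z^2 - 152*z - 16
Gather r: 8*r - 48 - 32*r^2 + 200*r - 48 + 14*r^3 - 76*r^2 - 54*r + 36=14*r^3 - 108*r^2 + 154*r - 60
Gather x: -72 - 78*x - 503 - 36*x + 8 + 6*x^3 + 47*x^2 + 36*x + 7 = 6*x^3 + 47*x^2 - 78*x - 560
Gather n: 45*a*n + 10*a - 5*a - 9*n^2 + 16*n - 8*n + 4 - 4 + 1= 5*a - 9*n^2 + n*(45*a + 8) + 1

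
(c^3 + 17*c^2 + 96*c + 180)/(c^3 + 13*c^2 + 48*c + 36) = (c + 5)/(c + 1)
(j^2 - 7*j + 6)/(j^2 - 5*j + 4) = (j - 6)/(j - 4)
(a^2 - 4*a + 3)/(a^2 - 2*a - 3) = (a - 1)/(a + 1)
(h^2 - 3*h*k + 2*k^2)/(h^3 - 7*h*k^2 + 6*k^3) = 1/(h + 3*k)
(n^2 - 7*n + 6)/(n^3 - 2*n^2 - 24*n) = (n - 1)/(n*(n + 4))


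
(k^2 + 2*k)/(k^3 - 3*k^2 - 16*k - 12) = k/(k^2 - 5*k - 6)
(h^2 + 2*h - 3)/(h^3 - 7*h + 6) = 1/(h - 2)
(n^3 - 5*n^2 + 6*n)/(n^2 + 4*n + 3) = n*(n^2 - 5*n + 6)/(n^2 + 4*n + 3)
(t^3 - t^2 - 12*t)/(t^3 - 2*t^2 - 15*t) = (t - 4)/(t - 5)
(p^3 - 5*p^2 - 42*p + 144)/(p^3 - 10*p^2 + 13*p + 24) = (p + 6)/(p + 1)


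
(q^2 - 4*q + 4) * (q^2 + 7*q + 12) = q^4 + 3*q^3 - 12*q^2 - 20*q + 48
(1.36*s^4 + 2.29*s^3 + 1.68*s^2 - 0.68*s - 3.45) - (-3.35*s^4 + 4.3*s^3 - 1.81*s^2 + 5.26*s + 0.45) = 4.71*s^4 - 2.01*s^3 + 3.49*s^2 - 5.94*s - 3.9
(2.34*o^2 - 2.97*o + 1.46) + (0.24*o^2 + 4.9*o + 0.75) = 2.58*o^2 + 1.93*o + 2.21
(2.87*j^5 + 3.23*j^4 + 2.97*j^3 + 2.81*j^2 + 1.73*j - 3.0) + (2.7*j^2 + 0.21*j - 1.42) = 2.87*j^5 + 3.23*j^4 + 2.97*j^3 + 5.51*j^2 + 1.94*j - 4.42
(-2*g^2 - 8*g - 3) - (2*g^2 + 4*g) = -4*g^2 - 12*g - 3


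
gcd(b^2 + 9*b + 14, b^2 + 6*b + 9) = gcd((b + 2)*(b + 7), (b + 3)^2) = 1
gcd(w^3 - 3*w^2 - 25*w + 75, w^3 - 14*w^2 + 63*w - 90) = w^2 - 8*w + 15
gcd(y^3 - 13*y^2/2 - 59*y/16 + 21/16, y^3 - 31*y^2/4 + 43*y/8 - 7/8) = y^2 - 29*y/4 + 7/4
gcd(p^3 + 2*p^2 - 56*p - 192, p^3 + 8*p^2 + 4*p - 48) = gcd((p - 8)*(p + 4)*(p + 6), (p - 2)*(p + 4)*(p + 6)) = p^2 + 10*p + 24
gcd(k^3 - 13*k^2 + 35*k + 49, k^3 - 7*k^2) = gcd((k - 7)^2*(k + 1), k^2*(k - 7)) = k - 7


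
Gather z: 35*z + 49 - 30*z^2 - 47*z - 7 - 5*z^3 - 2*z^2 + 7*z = -5*z^3 - 32*z^2 - 5*z + 42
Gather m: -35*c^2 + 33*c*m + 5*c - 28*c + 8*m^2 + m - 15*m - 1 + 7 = -35*c^2 - 23*c + 8*m^2 + m*(33*c - 14) + 6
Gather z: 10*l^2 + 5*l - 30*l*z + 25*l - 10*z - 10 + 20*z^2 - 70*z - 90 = 10*l^2 + 30*l + 20*z^2 + z*(-30*l - 80) - 100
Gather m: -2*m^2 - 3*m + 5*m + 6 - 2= -2*m^2 + 2*m + 4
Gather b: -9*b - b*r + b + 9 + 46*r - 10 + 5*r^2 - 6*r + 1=b*(-r - 8) + 5*r^2 + 40*r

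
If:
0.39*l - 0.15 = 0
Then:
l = 0.38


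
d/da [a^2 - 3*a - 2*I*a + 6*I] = 2*a - 3 - 2*I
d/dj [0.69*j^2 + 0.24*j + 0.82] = 1.38*j + 0.24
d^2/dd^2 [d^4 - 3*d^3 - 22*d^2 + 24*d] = 12*d^2 - 18*d - 44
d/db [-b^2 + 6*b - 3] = 6 - 2*b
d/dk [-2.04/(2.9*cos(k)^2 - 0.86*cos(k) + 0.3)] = (1.7544 - 11.832*cos(k))*sin(k)/(2.9*cos(k)^2 - 0.86*cos(k) + 0.3)^2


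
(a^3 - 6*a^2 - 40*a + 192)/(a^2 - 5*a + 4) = (a^2 - 2*a - 48)/(a - 1)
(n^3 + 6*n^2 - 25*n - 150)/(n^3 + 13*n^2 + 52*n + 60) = (n - 5)/(n + 2)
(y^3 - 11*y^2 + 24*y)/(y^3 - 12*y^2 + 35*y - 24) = y/(y - 1)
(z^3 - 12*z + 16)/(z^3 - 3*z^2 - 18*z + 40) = (z - 2)/(z - 5)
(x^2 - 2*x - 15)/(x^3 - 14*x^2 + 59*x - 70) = (x + 3)/(x^2 - 9*x + 14)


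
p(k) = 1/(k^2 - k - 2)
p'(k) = (1 - 2*k)/(k^2 - k - 2)^2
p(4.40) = 0.08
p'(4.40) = -0.05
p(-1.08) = 4.06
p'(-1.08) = 52.05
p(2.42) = 0.70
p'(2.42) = -1.86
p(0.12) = -0.47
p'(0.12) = 0.17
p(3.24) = 0.19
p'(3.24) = -0.20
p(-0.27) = -0.60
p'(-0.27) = 0.56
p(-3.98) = 0.06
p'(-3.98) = 0.03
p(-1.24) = 1.29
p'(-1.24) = 5.76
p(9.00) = 0.01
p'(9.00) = 0.00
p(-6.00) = 0.02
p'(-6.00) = 0.01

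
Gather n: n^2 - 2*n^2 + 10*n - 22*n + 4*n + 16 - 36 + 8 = -n^2 - 8*n - 12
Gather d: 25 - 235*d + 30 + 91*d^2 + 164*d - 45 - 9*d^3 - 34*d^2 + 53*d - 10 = -9*d^3 + 57*d^2 - 18*d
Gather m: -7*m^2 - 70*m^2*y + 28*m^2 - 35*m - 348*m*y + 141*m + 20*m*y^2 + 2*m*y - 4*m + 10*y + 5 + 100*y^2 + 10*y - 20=m^2*(21 - 70*y) + m*(20*y^2 - 346*y + 102) + 100*y^2 + 20*y - 15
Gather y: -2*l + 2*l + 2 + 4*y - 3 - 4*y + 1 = 0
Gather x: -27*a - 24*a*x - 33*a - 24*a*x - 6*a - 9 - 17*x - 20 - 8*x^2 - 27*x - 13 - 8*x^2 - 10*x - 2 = -66*a - 16*x^2 + x*(-48*a - 54) - 44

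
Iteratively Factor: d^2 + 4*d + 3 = (d + 3)*(d + 1)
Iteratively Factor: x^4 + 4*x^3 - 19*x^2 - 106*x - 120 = (x - 5)*(x^3 + 9*x^2 + 26*x + 24) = (x - 5)*(x + 3)*(x^2 + 6*x + 8) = (x - 5)*(x + 2)*(x + 3)*(x + 4)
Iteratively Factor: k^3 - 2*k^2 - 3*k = (k - 3)*(k^2 + k) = k*(k - 3)*(k + 1)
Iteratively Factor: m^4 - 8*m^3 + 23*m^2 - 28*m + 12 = (m - 2)*(m^3 - 6*m^2 + 11*m - 6) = (m - 2)*(m - 1)*(m^2 - 5*m + 6) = (m - 3)*(m - 2)*(m - 1)*(m - 2)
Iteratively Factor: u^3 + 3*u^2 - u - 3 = (u - 1)*(u^2 + 4*u + 3) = (u - 1)*(u + 1)*(u + 3)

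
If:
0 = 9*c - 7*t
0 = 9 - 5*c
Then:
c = 9/5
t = 81/35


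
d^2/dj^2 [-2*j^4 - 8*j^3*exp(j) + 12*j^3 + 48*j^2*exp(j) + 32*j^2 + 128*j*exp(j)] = -8*j^3*exp(j) - 24*j^2 + 272*j*exp(j) + 72*j + 352*exp(j) + 64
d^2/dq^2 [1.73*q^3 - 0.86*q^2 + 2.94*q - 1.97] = 10.38*q - 1.72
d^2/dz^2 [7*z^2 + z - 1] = 14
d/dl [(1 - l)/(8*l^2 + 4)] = (2*l^2 - 4*l - 1)/(4*(4*l^4 + 4*l^2 + 1))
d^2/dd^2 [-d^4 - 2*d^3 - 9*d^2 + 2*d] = -12*d^2 - 12*d - 18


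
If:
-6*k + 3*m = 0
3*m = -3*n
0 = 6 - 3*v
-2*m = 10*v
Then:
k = -5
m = -10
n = 10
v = 2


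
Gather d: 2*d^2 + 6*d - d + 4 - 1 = 2*d^2 + 5*d + 3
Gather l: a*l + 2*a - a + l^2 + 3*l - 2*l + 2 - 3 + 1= a + l^2 + l*(a + 1)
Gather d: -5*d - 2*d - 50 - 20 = -7*d - 70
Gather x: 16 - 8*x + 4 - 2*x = 20 - 10*x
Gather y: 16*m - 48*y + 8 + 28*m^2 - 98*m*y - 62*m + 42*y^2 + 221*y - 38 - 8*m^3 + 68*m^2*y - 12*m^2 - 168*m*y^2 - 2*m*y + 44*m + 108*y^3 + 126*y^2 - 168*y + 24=-8*m^3 + 16*m^2 - 2*m + 108*y^3 + y^2*(168 - 168*m) + y*(68*m^2 - 100*m + 5) - 6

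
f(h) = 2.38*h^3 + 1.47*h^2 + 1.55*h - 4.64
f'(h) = 7.14*h^2 + 2.94*h + 1.55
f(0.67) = -2.23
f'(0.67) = 6.72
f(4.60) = 265.25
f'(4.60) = 166.16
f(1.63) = 12.10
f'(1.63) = 25.31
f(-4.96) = -266.58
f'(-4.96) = 162.62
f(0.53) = -3.05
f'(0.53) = 5.11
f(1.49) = 8.81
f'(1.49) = 21.78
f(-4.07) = -147.06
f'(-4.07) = 107.86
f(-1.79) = -16.35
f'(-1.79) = 19.16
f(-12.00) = -3924.20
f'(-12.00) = 994.43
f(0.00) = -4.64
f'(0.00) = 1.55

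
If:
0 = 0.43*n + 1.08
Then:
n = -2.51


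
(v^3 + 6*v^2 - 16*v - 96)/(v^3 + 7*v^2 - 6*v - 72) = (v - 4)/(v - 3)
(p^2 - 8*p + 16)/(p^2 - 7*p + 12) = (p - 4)/(p - 3)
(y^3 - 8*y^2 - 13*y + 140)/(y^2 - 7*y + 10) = (y^2 - 3*y - 28)/(y - 2)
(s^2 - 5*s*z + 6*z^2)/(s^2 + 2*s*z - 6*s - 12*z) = (s^2 - 5*s*z + 6*z^2)/(s^2 + 2*s*z - 6*s - 12*z)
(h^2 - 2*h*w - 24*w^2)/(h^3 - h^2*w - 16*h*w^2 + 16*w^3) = (h - 6*w)/(h^2 - 5*h*w + 4*w^2)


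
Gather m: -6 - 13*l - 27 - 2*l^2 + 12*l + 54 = -2*l^2 - l + 21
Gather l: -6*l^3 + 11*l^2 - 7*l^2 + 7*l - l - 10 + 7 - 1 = -6*l^3 + 4*l^2 + 6*l - 4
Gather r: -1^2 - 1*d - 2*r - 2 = -d - 2*r - 3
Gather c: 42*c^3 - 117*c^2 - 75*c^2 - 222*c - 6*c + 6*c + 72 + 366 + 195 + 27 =42*c^3 - 192*c^2 - 222*c + 660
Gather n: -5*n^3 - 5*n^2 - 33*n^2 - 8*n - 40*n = -5*n^3 - 38*n^2 - 48*n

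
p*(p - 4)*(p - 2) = p^3 - 6*p^2 + 8*p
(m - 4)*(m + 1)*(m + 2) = m^3 - m^2 - 10*m - 8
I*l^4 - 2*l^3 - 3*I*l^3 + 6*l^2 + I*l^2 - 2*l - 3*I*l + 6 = (l - 3)*(l + I)*(l + 2*I)*(I*l + 1)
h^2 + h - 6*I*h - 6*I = (h + 1)*(h - 6*I)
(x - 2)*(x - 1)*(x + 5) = x^3 + 2*x^2 - 13*x + 10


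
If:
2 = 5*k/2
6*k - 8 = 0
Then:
No Solution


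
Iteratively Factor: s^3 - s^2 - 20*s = (s - 5)*(s^2 + 4*s) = (s - 5)*(s + 4)*(s)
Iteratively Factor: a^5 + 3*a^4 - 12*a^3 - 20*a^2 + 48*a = (a + 4)*(a^4 - a^3 - 8*a^2 + 12*a) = (a - 2)*(a + 4)*(a^3 + a^2 - 6*a) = (a - 2)^2*(a + 4)*(a^2 + 3*a) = (a - 2)^2*(a + 3)*(a + 4)*(a)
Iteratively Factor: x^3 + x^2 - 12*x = (x - 3)*(x^2 + 4*x) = x*(x - 3)*(x + 4)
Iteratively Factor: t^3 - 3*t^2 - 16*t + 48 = (t - 4)*(t^2 + t - 12) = (t - 4)*(t + 4)*(t - 3)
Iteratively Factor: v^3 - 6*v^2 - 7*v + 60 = (v - 5)*(v^2 - v - 12) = (v - 5)*(v - 4)*(v + 3)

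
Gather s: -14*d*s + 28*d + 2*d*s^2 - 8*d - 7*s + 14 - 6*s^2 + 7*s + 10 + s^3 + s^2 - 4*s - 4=20*d + s^3 + s^2*(2*d - 5) + s*(-14*d - 4) + 20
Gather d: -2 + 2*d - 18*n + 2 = 2*d - 18*n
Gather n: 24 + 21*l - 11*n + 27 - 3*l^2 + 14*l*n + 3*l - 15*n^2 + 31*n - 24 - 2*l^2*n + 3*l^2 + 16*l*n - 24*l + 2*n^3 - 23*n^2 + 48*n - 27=2*n^3 - 38*n^2 + n*(-2*l^2 + 30*l + 68)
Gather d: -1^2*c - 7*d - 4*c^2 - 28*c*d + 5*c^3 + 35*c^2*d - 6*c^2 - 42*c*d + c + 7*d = 5*c^3 - 10*c^2 + d*(35*c^2 - 70*c)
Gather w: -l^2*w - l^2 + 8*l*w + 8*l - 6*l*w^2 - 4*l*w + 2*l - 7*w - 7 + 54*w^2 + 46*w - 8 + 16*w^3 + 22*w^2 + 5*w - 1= -l^2 + 10*l + 16*w^3 + w^2*(76 - 6*l) + w*(-l^2 + 4*l + 44) - 16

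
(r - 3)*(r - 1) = r^2 - 4*r + 3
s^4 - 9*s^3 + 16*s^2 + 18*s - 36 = (s - 6)*(s - 3)*(s - sqrt(2))*(s + sqrt(2))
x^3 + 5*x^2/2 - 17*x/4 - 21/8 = (x - 3/2)*(x + 1/2)*(x + 7/2)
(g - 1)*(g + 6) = g^2 + 5*g - 6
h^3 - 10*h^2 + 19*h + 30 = (h - 6)*(h - 5)*(h + 1)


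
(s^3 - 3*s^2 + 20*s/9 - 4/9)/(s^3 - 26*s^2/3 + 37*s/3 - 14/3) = (3*s^2 - 7*s + 2)/(3*(s^2 - 8*s + 7))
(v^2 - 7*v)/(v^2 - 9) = v*(v - 7)/(v^2 - 9)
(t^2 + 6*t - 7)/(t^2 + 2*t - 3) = (t + 7)/(t + 3)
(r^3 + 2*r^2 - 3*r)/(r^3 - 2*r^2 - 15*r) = (r - 1)/(r - 5)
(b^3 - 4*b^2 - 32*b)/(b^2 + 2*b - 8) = b*(b - 8)/(b - 2)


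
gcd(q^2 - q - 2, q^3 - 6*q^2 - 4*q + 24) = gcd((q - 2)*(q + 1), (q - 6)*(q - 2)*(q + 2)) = q - 2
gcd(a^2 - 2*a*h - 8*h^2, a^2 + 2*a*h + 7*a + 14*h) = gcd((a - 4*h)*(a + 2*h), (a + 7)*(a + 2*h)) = a + 2*h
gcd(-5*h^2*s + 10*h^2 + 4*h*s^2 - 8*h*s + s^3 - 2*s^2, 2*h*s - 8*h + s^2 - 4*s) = 1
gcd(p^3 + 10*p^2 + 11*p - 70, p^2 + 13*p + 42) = p + 7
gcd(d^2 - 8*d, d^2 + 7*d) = d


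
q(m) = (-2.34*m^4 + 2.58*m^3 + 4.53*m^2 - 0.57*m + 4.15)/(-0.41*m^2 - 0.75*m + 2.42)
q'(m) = (0.82*m + 0.75)*(-2.34*m^4 + 2.58*m^3 + 4.53*m^2 - 0.57*m + 4.15)/(-0.41*m^2 - 0.75*m + 2.42)^2 + (-9.36*m^3 + 7.74*m^2 + 9.06*m - 0.57)/(-0.41*m^2 - 0.75*m + 2.42) = (1.9188*m^5 + 4.2072*m^4 - 26.5212*m^3 + 15.0996*m^2 + 25.3282*m + 1.7331)/(0.1681*m^4 + 0.615*m^3 - 1.4219*m^2 - 3.63*m + 5.8564)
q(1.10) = 8.20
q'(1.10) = 18.06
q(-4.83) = 412.12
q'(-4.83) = 37.55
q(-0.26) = 1.76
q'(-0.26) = -0.50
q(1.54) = 35.12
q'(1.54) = 233.18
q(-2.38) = -41.80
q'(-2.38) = 105.24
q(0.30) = 2.06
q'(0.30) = 2.15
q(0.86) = 5.01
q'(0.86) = 9.70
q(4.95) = 86.40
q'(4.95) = 42.85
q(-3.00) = -216.91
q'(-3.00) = 679.13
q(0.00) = 1.71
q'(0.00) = 0.30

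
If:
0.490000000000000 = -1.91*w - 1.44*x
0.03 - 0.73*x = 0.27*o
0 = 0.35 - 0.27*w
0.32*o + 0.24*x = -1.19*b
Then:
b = -1.11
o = 5.68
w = 1.30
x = -2.06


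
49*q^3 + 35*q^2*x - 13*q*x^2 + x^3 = (-7*q + x)^2*(q + x)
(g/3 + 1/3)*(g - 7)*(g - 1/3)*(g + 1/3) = g^4/3 - 2*g^3 - 64*g^2/27 + 2*g/9 + 7/27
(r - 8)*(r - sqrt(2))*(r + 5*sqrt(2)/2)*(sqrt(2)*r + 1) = sqrt(2)*r^4 - 8*sqrt(2)*r^3 + 4*r^3 - 32*r^2 - 7*sqrt(2)*r^2/2 - 5*r + 28*sqrt(2)*r + 40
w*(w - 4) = w^2 - 4*w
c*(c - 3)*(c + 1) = c^3 - 2*c^2 - 3*c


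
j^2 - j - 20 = (j - 5)*(j + 4)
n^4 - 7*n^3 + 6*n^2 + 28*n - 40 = (n - 5)*(n - 2)^2*(n + 2)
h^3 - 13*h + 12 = (h - 3)*(h - 1)*(h + 4)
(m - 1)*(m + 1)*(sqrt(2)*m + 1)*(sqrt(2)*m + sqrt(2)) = 2*m^4 + sqrt(2)*m^3 + 2*m^3 - 2*m^2 + sqrt(2)*m^2 - 2*m - sqrt(2)*m - sqrt(2)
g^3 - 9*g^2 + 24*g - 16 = (g - 4)^2*(g - 1)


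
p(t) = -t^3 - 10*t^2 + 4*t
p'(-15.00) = -371.00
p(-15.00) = 1065.00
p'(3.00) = -83.00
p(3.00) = -105.00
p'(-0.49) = 13.08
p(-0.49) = -4.24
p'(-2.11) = 32.84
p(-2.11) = -43.57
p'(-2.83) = 36.57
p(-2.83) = -68.74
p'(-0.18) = 7.50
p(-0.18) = -1.04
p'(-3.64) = 37.05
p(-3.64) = -98.83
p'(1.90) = -44.83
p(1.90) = -35.36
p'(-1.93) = 31.43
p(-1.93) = -37.78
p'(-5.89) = 17.72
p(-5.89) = -166.14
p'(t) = -3*t^2 - 20*t + 4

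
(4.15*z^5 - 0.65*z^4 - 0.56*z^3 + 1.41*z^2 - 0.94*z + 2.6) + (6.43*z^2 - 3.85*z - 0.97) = 4.15*z^5 - 0.65*z^4 - 0.56*z^3 + 7.84*z^2 - 4.79*z + 1.63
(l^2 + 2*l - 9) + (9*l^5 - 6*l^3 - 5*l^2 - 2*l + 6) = 9*l^5 - 6*l^3 - 4*l^2 - 3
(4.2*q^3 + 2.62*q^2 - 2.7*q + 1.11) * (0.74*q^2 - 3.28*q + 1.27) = 3.108*q^5 - 11.8372*q^4 - 5.2576*q^3 + 13.0048*q^2 - 7.0698*q + 1.4097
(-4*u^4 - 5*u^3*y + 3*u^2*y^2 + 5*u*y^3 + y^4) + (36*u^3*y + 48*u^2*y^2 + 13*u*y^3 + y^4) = -4*u^4 + 31*u^3*y + 51*u^2*y^2 + 18*u*y^3 + 2*y^4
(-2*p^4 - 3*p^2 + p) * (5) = -10*p^4 - 15*p^2 + 5*p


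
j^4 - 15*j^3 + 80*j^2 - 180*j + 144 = (j - 6)*(j - 4)*(j - 3)*(j - 2)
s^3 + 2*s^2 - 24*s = s*(s - 4)*(s + 6)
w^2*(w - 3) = w^3 - 3*w^2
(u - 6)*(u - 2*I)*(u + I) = u^3 - 6*u^2 - I*u^2 + 2*u + 6*I*u - 12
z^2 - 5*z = z*(z - 5)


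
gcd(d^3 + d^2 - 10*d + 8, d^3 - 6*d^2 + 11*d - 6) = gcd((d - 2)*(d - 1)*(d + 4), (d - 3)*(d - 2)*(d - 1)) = d^2 - 3*d + 2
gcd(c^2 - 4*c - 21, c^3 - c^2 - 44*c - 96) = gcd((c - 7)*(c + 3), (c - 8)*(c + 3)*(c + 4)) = c + 3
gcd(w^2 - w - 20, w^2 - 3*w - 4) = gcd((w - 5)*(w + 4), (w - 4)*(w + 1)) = 1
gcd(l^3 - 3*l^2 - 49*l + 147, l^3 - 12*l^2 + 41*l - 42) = l^2 - 10*l + 21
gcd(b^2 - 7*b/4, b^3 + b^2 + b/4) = b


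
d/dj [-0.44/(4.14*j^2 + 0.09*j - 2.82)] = (3.6432*j + 0.0396)/(4.14*j^2 + 0.09*j - 2.82)^2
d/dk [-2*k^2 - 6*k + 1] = -4*k - 6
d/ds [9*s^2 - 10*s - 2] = 18*s - 10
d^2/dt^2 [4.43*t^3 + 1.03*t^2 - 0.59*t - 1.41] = 26.58*t + 2.06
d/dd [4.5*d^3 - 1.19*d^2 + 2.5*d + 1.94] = 13.5*d^2 - 2.38*d + 2.5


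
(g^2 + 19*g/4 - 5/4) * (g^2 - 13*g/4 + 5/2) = g^4 + 3*g^3/2 - 227*g^2/16 + 255*g/16 - 25/8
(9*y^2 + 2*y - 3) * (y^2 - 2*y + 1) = 9*y^4 - 16*y^3 + 2*y^2 + 8*y - 3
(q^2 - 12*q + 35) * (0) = 0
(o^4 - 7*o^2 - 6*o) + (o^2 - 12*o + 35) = o^4 - 6*o^2 - 18*o + 35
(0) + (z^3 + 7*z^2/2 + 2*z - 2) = z^3 + 7*z^2/2 + 2*z - 2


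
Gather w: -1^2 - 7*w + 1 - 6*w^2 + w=-6*w^2 - 6*w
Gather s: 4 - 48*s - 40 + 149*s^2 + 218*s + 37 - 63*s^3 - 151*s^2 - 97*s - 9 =-63*s^3 - 2*s^2 + 73*s - 8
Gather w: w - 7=w - 7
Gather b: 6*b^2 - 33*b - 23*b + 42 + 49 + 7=6*b^2 - 56*b + 98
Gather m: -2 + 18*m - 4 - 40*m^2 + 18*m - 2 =-40*m^2 + 36*m - 8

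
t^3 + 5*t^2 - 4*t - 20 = (t - 2)*(t + 2)*(t + 5)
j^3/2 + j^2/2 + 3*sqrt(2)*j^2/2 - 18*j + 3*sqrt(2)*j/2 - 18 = (j/2 + 1/2)*(j - 3*sqrt(2))*(j + 6*sqrt(2))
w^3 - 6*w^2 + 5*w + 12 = (w - 4)*(w - 3)*(w + 1)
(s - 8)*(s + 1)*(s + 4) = s^3 - 3*s^2 - 36*s - 32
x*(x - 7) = x^2 - 7*x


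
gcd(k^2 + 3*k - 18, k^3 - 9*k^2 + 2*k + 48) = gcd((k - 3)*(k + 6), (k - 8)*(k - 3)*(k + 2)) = k - 3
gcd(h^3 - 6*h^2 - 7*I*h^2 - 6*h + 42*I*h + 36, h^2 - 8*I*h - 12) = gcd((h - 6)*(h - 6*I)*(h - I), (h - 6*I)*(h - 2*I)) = h - 6*I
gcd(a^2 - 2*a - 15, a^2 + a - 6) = a + 3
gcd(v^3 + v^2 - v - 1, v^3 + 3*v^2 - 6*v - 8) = v + 1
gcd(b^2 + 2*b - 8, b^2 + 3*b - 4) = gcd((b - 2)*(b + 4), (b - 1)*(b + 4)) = b + 4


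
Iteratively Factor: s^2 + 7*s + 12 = (s + 3)*(s + 4)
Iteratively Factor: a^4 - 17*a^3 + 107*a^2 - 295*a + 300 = (a - 5)*(a^3 - 12*a^2 + 47*a - 60) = (a - 5)*(a - 4)*(a^2 - 8*a + 15) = (a - 5)*(a - 4)*(a - 3)*(a - 5)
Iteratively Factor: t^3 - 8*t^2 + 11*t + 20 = (t - 5)*(t^2 - 3*t - 4) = (t - 5)*(t - 4)*(t + 1)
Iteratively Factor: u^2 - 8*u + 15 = (u - 3)*(u - 5)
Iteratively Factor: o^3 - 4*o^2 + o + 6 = (o - 3)*(o^2 - o - 2) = (o - 3)*(o + 1)*(o - 2)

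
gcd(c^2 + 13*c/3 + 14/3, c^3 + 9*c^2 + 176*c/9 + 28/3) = c + 7/3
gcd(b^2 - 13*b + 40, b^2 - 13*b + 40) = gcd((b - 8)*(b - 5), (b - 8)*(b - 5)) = b^2 - 13*b + 40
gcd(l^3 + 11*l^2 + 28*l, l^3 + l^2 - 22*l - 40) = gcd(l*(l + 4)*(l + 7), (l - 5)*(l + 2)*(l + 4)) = l + 4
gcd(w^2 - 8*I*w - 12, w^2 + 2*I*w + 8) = w - 2*I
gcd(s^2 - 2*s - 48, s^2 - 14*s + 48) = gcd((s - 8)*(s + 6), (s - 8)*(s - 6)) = s - 8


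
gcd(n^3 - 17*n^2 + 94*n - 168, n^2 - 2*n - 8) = n - 4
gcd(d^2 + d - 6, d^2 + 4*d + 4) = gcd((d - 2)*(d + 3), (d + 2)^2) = 1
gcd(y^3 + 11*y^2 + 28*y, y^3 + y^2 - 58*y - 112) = y + 7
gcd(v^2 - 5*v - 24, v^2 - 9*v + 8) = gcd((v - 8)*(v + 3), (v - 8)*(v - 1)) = v - 8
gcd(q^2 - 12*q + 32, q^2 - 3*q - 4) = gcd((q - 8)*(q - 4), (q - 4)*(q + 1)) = q - 4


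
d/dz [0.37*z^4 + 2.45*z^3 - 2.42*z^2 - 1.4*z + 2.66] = 1.48*z^3 + 7.35*z^2 - 4.84*z - 1.4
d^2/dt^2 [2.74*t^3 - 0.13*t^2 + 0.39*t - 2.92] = 16.44*t - 0.26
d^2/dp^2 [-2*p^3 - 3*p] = -12*p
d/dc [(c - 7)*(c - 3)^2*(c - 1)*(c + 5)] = 5*c^4 - 36*c^3 - 18*c^2 + 412*c - 507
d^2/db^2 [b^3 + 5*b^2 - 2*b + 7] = 6*b + 10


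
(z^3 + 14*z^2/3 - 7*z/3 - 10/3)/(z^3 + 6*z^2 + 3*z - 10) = (z + 2/3)/(z + 2)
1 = 1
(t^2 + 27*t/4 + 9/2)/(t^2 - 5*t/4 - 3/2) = (t + 6)/(t - 2)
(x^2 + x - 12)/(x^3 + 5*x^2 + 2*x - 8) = (x - 3)/(x^2 + x - 2)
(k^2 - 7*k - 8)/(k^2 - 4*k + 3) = (k^2 - 7*k - 8)/(k^2 - 4*k + 3)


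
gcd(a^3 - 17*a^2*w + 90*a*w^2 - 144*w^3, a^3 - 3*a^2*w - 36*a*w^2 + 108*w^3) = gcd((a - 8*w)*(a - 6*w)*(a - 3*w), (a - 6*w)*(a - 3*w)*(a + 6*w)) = a^2 - 9*a*w + 18*w^2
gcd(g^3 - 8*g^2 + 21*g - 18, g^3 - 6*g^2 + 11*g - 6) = g^2 - 5*g + 6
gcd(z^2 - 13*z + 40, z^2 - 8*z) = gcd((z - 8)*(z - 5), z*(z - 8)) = z - 8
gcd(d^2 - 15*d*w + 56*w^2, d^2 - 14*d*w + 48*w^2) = -d + 8*w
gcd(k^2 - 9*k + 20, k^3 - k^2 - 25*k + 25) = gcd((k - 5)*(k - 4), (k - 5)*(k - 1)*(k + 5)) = k - 5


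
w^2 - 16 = (w - 4)*(w + 4)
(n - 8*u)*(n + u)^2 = n^3 - 6*n^2*u - 15*n*u^2 - 8*u^3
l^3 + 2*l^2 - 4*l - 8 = (l - 2)*(l + 2)^2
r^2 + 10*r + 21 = (r + 3)*(r + 7)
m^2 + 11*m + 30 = (m + 5)*(m + 6)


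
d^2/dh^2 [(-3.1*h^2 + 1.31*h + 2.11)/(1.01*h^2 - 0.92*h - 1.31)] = (-3.08837800000001*h^3 - 11.695194*h^2 - 1.364106*h - 4.642154)/(1.030301*h^6 - 2.815476*h^5 - 1.444401*h^4 + 6.524824*h^3 + 1.873431*h^2 - 4.736436*h - 2.248091)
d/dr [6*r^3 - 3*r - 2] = 18*r^2 - 3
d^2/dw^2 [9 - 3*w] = 0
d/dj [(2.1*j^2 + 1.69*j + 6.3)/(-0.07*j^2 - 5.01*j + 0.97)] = (-10.4027*j^2 + 4.956*j + 33.2023)/(0.0049*j^4 + 0.7014*j^3 + 24.9643*j^2 - 9.7194*j + 0.9409)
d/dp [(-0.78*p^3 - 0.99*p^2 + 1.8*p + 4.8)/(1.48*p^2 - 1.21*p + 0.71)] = (-1.1544*p^4 + 1.8876*p^3 - 3.1275*p^2 - 15.6138*p + 7.086)/(2.1904*p^4 - 3.5816*p^3 + 3.5657*p^2 - 1.7182*p + 0.5041)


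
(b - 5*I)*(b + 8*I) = b^2 + 3*I*b + 40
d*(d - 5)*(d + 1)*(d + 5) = d^4 + d^3 - 25*d^2 - 25*d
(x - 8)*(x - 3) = x^2 - 11*x + 24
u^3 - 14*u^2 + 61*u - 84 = (u - 7)*(u - 4)*(u - 3)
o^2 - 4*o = o*(o - 4)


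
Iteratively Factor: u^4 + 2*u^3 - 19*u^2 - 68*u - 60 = (u + 2)*(u^3 - 19*u - 30) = (u + 2)^2*(u^2 - 2*u - 15) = (u + 2)^2*(u + 3)*(u - 5)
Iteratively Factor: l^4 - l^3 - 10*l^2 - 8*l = (l + 1)*(l^3 - 2*l^2 - 8*l) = (l - 4)*(l + 1)*(l^2 + 2*l) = l*(l - 4)*(l + 1)*(l + 2)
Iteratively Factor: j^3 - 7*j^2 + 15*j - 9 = (j - 3)*(j^2 - 4*j + 3) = (j - 3)^2*(j - 1)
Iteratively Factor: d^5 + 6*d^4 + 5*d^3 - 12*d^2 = (d)*(d^4 + 6*d^3 + 5*d^2 - 12*d) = d*(d - 1)*(d^3 + 7*d^2 + 12*d) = d*(d - 1)*(d + 3)*(d^2 + 4*d) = d^2*(d - 1)*(d + 3)*(d + 4)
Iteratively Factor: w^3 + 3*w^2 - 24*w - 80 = (w + 4)*(w^2 - w - 20) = (w + 4)^2*(w - 5)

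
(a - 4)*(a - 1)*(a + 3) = a^3 - 2*a^2 - 11*a + 12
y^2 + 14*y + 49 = (y + 7)^2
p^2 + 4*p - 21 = (p - 3)*(p + 7)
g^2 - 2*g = g*(g - 2)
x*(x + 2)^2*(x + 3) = x^4 + 7*x^3 + 16*x^2 + 12*x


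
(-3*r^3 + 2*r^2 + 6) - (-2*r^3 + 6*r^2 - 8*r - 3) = -r^3 - 4*r^2 + 8*r + 9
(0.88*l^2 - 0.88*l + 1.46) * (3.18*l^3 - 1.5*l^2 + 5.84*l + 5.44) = 2.7984*l^5 - 4.1184*l^4 + 11.102*l^3 - 2.542*l^2 + 3.7392*l + 7.9424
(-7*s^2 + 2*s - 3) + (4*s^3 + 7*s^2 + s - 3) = 4*s^3 + 3*s - 6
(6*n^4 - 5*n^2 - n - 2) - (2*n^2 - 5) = 6*n^4 - 7*n^2 - n + 3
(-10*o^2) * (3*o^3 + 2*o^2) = -30*o^5 - 20*o^4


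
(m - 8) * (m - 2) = m^2 - 10*m + 16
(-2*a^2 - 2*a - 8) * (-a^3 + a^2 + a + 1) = 2*a^5 + 4*a^3 - 12*a^2 - 10*a - 8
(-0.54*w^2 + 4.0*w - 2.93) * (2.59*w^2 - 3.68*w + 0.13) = -1.3986*w^4 + 12.3472*w^3 - 22.3789*w^2 + 11.3024*w - 0.3809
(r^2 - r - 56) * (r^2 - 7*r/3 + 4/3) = r^4 - 10*r^3/3 - 157*r^2/3 + 388*r/3 - 224/3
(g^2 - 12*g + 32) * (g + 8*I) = g^3 - 12*g^2 + 8*I*g^2 + 32*g - 96*I*g + 256*I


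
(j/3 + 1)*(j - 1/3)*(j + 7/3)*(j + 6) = j^4/3 + 11*j^3/3 + 317*j^2/27 + 29*j/3 - 14/3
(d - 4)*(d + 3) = d^2 - d - 12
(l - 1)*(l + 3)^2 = l^3 + 5*l^2 + 3*l - 9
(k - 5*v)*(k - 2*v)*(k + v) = k^3 - 6*k^2*v + 3*k*v^2 + 10*v^3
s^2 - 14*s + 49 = (s - 7)^2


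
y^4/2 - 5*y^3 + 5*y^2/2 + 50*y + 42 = (y/2 + 1)*(y - 7)*(y - 6)*(y + 1)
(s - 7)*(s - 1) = s^2 - 8*s + 7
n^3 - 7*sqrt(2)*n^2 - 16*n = n*(n - 8*sqrt(2))*(n + sqrt(2))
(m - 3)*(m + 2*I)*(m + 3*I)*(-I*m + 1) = -I*m^4 + 6*m^3 + 3*I*m^3 - 18*m^2 + 11*I*m^2 - 6*m - 33*I*m + 18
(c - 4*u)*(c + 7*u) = c^2 + 3*c*u - 28*u^2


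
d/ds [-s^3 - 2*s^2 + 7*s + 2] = -3*s^2 - 4*s + 7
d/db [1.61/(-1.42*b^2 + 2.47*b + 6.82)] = (4.5724*b - 3.9767)/(-1.42*b^2 + 2.47*b + 6.82)^2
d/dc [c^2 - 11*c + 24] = 2*c - 11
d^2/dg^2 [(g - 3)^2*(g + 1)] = 6*g - 10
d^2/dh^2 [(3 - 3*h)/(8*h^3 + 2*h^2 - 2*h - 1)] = 12*(-2*(h - 1)*(12*h^2 + 2*h - 1)^2 + (12*h^2 + 2*h + (h - 1)*(12*h + 1) - 1)*(8*h^3 + 2*h^2 - 2*h - 1))/(8*h^3 + 2*h^2 - 2*h - 1)^3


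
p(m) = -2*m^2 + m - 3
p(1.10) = -4.32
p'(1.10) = -3.40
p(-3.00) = -24.00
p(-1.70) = -10.48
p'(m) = 1 - 4*m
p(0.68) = -3.24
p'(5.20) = -19.80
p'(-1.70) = 7.80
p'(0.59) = -1.36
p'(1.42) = -4.68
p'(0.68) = -1.72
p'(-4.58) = 19.32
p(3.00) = -18.00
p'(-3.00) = 13.00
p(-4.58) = -49.53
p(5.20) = -51.88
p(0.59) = -3.11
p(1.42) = -5.61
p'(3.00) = -11.00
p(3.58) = -25.05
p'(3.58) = -13.32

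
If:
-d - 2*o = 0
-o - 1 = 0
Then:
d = 2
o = -1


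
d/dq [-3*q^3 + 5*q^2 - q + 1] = -9*q^2 + 10*q - 1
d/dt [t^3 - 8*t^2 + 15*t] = 3*t^2 - 16*t + 15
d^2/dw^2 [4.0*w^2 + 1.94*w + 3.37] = 8.00000000000000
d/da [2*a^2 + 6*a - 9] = 4*a + 6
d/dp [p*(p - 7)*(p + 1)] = 3*p^2 - 12*p - 7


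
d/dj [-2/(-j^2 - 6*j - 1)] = 4*(-j - 3)/(j^2 + 6*j + 1)^2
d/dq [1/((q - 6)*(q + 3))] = (3 - 2*q)/(q^4 - 6*q^3 - 27*q^2 + 108*q + 324)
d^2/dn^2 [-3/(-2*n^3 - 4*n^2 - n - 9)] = 6*(-2*(3*n + 2)*(2*n^3 + 4*n^2 + n + 9) + (6*n^2 + 8*n + 1)^2)/(2*n^3 + 4*n^2 + n + 9)^3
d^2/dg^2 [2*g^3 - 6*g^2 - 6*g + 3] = 12*g - 12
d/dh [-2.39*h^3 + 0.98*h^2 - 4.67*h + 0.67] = -7.17*h^2 + 1.96*h - 4.67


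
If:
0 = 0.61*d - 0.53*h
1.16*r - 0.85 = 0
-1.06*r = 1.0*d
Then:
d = -0.78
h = -0.89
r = 0.73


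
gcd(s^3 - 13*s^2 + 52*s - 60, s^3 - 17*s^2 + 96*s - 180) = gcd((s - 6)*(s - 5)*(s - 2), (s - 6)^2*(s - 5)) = s^2 - 11*s + 30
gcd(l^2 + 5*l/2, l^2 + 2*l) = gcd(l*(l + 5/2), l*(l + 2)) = l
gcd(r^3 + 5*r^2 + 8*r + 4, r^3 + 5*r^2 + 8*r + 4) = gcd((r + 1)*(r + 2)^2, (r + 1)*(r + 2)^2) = r^3 + 5*r^2 + 8*r + 4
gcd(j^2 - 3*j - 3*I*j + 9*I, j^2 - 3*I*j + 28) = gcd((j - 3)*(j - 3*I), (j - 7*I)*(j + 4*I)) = 1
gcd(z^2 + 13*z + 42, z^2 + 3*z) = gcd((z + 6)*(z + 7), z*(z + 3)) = 1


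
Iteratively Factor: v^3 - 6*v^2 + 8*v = (v)*(v^2 - 6*v + 8) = v*(v - 4)*(v - 2)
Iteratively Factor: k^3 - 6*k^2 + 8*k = (k - 2)*(k^2 - 4*k) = (k - 4)*(k - 2)*(k)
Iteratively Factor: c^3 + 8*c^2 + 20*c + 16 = (c + 2)*(c^2 + 6*c + 8) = (c + 2)^2*(c + 4)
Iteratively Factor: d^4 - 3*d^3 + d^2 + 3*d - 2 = (d - 2)*(d^3 - d^2 - d + 1) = (d - 2)*(d + 1)*(d^2 - 2*d + 1) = (d - 2)*(d - 1)*(d + 1)*(d - 1)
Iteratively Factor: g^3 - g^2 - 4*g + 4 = (g + 2)*(g^2 - 3*g + 2) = (g - 1)*(g + 2)*(g - 2)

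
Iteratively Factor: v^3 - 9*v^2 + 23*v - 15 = (v - 3)*(v^2 - 6*v + 5) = (v - 5)*(v - 3)*(v - 1)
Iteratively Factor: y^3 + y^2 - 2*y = (y + 2)*(y^2 - y) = (y - 1)*(y + 2)*(y)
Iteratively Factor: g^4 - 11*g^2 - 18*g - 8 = (g + 2)*(g^3 - 2*g^2 - 7*g - 4) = (g + 1)*(g + 2)*(g^2 - 3*g - 4) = (g - 4)*(g + 1)*(g + 2)*(g + 1)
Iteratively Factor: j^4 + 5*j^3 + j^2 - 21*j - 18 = (j - 2)*(j^3 + 7*j^2 + 15*j + 9) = (j - 2)*(j + 3)*(j^2 + 4*j + 3) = (j - 2)*(j + 1)*(j + 3)*(j + 3)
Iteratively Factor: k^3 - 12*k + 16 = (k - 2)*(k^2 + 2*k - 8) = (k - 2)*(k + 4)*(k - 2)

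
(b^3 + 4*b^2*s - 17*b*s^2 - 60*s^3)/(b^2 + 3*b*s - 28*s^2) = (b^2 + 8*b*s + 15*s^2)/(b + 7*s)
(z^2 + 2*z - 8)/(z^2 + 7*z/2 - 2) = 2*(z - 2)/(2*z - 1)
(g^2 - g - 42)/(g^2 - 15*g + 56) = (g + 6)/(g - 8)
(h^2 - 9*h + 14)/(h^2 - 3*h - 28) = (h - 2)/(h + 4)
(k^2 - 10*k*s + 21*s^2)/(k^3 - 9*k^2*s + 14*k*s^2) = (-k + 3*s)/(k*(-k + 2*s))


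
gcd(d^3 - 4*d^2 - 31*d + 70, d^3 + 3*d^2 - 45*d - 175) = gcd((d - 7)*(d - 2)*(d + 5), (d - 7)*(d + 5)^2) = d^2 - 2*d - 35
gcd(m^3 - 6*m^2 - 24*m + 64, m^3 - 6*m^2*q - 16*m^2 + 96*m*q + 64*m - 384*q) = m - 8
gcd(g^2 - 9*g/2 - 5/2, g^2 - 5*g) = g - 5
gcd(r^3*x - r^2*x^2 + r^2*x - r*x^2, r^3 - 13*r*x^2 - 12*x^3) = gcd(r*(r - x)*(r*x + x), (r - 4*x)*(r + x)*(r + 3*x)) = 1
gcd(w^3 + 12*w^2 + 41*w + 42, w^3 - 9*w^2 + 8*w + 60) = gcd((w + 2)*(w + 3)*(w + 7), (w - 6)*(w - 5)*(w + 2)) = w + 2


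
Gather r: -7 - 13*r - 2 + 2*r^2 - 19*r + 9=2*r^2 - 32*r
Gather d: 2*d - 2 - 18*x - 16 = 2*d - 18*x - 18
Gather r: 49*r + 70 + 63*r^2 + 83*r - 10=63*r^2 + 132*r + 60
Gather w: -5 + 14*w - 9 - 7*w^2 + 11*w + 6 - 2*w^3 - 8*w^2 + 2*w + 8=-2*w^3 - 15*w^2 + 27*w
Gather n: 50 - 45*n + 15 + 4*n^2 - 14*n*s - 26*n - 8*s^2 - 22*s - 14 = 4*n^2 + n*(-14*s - 71) - 8*s^2 - 22*s + 51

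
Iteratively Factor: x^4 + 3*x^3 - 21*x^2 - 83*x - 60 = (x + 4)*(x^3 - x^2 - 17*x - 15) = (x + 1)*(x + 4)*(x^2 - 2*x - 15) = (x - 5)*(x + 1)*(x + 4)*(x + 3)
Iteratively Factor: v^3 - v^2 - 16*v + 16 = (v + 4)*(v^2 - 5*v + 4) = (v - 4)*(v + 4)*(v - 1)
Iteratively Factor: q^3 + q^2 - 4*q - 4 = (q - 2)*(q^2 + 3*q + 2) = (q - 2)*(q + 1)*(q + 2)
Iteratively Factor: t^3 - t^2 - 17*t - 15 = (t + 3)*(t^2 - 4*t - 5) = (t - 5)*(t + 3)*(t + 1)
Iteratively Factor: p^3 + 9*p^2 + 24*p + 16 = (p + 1)*(p^2 + 8*p + 16) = (p + 1)*(p + 4)*(p + 4)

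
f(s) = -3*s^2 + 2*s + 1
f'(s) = 2 - 6*s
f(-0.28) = 0.20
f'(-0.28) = 3.68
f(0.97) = 0.12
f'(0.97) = -3.82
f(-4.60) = -71.68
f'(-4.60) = 29.60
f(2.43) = -11.85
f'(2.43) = -12.58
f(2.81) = -17.07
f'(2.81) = -14.86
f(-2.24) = -18.53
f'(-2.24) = 15.44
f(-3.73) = -48.20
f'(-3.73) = 24.38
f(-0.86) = -2.94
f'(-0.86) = 7.16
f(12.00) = -407.00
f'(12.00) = -70.00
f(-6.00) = -119.00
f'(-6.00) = 38.00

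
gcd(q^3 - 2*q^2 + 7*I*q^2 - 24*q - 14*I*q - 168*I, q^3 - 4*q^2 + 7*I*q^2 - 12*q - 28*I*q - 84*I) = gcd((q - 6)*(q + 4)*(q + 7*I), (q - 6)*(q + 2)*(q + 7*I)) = q^2 + q*(-6 + 7*I) - 42*I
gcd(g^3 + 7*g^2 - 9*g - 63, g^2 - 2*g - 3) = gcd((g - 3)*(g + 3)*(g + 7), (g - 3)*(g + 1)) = g - 3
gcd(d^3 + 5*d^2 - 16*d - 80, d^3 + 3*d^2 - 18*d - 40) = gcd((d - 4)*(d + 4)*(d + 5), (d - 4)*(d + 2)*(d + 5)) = d^2 + d - 20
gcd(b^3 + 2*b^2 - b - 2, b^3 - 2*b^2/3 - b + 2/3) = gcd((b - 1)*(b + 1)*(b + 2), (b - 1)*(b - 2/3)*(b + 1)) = b^2 - 1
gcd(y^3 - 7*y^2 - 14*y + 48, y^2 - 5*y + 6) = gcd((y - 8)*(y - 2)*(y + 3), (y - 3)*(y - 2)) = y - 2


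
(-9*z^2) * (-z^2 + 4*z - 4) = 9*z^4 - 36*z^3 + 36*z^2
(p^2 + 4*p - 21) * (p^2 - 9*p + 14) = p^4 - 5*p^3 - 43*p^2 + 245*p - 294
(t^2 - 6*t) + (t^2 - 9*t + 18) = 2*t^2 - 15*t + 18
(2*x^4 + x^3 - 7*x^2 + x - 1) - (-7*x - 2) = 2*x^4 + x^3 - 7*x^2 + 8*x + 1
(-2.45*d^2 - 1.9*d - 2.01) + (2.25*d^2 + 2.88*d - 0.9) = -0.2*d^2 + 0.98*d - 2.91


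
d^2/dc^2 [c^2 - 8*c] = 2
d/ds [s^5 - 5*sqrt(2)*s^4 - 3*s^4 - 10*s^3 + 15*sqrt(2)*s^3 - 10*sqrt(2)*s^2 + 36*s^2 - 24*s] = 5*s^4 - 20*sqrt(2)*s^3 - 12*s^3 - 30*s^2 + 45*sqrt(2)*s^2 - 20*sqrt(2)*s + 72*s - 24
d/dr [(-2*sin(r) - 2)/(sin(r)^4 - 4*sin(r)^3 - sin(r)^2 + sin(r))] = 2*(-(1 - cos(2*r))^2/4 - 5*sin(r) + sin(3*r) + 9*cos(2*r)/2 + cos(4*r)/2 - 4)*cos(r)/((-sin(r)*cos(r)^2 + 4*cos(r)^2 - 3)^2*sin(r)^2)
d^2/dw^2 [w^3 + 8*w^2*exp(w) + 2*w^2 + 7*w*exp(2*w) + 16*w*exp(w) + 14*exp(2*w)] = 8*w^2*exp(w) + 28*w*exp(2*w) + 48*w*exp(w) + 6*w + 84*exp(2*w) + 48*exp(w) + 4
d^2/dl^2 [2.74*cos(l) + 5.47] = -2.74*cos(l)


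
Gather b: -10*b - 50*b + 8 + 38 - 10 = 36 - 60*b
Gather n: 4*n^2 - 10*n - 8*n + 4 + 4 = 4*n^2 - 18*n + 8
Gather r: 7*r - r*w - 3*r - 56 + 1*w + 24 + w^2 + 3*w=r*(4 - w) + w^2 + 4*w - 32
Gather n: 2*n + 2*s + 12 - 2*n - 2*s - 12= 0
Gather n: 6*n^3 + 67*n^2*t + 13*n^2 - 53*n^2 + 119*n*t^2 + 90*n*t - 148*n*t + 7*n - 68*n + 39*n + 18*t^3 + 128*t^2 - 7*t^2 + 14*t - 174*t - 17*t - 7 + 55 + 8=6*n^3 + n^2*(67*t - 40) + n*(119*t^2 - 58*t - 22) + 18*t^3 + 121*t^2 - 177*t + 56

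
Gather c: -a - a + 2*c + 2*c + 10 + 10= -2*a + 4*c + 20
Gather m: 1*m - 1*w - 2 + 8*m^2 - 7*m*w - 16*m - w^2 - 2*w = 8*m^2 + m*(-7*w - 15) - w^2 - 3*w - 2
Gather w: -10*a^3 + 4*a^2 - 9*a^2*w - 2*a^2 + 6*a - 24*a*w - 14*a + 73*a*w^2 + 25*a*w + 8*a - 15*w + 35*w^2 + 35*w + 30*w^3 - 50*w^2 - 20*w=-10*a^3 + 2*a^2 + 30*w^3 + w^2*(73*a - 15) + w*(-9*a^2 + a)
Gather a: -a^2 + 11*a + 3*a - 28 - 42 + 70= -a^2 + 14*a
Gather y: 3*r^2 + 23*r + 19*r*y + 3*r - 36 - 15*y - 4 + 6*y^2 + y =3*r^2 + 26*r + 6*y^2 + y*(19*r - 14) - 40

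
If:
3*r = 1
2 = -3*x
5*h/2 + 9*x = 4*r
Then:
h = 44/15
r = 1/3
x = -2/3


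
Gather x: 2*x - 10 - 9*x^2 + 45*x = -9*x^2 + 47*x - 10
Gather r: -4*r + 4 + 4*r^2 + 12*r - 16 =4*r^2 + 8*r - 12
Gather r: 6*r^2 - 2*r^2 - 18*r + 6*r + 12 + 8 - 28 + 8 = 4*r^2 - 12*r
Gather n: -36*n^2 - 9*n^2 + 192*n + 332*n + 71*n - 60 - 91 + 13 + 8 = -45*n^2 + 595*n - 130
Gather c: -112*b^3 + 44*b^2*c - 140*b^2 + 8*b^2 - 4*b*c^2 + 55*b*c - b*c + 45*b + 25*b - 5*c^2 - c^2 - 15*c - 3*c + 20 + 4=-112*b^3 - 132*b^2 + 70*b + c^2*(-4*b - 6) + c*(44*b^2 + 54*b - 18) + 24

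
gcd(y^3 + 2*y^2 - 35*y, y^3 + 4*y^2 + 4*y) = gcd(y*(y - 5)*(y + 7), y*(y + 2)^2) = y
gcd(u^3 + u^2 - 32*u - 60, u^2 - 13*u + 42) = u - 6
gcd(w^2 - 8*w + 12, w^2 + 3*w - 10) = w - 2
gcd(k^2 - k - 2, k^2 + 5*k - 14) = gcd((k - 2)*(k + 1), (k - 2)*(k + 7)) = k - 2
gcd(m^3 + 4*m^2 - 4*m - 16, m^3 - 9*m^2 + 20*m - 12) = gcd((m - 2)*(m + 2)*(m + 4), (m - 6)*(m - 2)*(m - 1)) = m - 2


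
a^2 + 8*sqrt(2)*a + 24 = (a + 2*sqrt(2))*(a + 6*sqrt(2))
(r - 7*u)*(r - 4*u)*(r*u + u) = r^3*u - 11*r^2*u^2 + r^2*u + 28*r*u^3 - 11*r*u^2 + 28*u^3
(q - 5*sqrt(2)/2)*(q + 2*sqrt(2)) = q^2 - sqrt(2)*q/2 - 10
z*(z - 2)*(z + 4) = z^3 + 2*z^2 - 8*z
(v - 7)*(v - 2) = v^2 - 9*v + 14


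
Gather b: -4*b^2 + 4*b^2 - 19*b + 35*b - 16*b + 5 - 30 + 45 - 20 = 0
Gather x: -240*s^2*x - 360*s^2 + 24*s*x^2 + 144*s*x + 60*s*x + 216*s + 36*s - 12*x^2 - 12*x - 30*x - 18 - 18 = -360*s^2 + 252*s + x^2*(24*s - 12) + x*(-240*s^2 + 204*s - 42) - 36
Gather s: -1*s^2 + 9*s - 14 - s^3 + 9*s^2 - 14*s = -s^3 + 8*s^2 - 5*s - 14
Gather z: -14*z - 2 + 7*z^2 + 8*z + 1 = 7*z^2 - 6*z - 1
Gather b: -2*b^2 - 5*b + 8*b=-2*b^2 + 3*b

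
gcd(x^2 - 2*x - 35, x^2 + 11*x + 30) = x + 5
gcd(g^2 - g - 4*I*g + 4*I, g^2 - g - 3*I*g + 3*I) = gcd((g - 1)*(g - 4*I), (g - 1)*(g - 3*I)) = g - 1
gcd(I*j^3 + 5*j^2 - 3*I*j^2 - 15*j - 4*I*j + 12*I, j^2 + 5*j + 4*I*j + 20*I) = 1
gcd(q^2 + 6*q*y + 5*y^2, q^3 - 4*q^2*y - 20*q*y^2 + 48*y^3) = 1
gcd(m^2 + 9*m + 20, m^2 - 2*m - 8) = 1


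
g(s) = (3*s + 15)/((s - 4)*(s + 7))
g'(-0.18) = -0.15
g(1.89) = -1.10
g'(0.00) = -0.16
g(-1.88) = -0.31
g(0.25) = -0.58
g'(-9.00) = -0.15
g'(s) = 3/((s - 4)*(s + 7)) - (3*s + 15)/((s - 4)*(s + 7)^2) - (3*s + 15)/((s - 4)^2*(s + 7))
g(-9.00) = -0.46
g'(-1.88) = -0.09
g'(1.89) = -0.56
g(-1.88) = -0.31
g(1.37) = -0.87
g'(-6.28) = -1.08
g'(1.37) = -0.36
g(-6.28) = 0.52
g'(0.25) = -0.18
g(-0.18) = -0.51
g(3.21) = -3.05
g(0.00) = -0.54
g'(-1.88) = -0.09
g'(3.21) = -3.94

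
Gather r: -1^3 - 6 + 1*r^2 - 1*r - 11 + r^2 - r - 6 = 2*r^2 - 2*r - 24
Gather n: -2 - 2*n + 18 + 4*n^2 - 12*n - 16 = 4*n^2 - 14*n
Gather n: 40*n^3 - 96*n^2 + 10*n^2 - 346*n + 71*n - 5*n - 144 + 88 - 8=40*n^3 - 86*n^2 - 280*n - 64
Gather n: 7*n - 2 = 7*n - 2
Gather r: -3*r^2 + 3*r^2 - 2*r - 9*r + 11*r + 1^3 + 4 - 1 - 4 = 0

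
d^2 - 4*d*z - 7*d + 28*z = (d - 7)*(d - 4*z)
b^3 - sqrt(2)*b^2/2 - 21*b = b*(b - 7*sqrt(2)/2)*(b + 3*sqrt(2))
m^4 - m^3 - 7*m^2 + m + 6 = (m - 3)*(m - 1)*(m + 1)*(m + 2)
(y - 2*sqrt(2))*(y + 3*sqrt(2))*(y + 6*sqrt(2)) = y^3 + 7*sqrt(2)*y^2 - 72*sqrt(2)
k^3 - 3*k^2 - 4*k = k*(k - 4)*(k + 1)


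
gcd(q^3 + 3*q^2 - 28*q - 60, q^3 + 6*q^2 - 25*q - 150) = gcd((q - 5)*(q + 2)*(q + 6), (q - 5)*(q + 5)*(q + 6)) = q^2 + q - 30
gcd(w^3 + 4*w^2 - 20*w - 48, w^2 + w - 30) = w + 6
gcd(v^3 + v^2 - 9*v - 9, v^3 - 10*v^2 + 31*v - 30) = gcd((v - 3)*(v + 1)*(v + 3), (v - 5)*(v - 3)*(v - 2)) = v - 3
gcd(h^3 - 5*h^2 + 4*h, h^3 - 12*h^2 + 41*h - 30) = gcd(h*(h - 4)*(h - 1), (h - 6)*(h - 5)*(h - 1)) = h - 1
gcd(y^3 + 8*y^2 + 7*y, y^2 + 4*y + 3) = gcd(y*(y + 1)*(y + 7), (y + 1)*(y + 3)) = y + 1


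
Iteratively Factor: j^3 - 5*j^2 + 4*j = (j - 1)*(j^2 - 4*j) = (j - 4)*(j - 1)*(j)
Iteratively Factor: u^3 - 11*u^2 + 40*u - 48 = (u - 3)*(u^2 - 8*u + 16) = (u - 4)*(u - 3)*(u - 4)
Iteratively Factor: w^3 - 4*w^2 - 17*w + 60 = (w - 5)*(w^2 + w - 12) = (w - 5)*(w - 3)*(w + 4)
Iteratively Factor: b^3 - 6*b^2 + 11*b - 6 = (b - 1)*(b^2 - 5*b + 6) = (b - 2)*(b - 1)*(b - 3)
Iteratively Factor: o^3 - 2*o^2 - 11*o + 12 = (o + 3)*(o^2 - 5*o + 4) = (o - 4)*(o + 3)*(o - 1)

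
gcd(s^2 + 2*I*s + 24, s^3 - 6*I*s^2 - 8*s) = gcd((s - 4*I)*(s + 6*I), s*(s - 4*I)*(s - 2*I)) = s - 4*I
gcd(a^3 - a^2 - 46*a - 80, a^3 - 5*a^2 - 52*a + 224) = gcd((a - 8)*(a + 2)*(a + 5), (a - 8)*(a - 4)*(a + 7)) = a - 8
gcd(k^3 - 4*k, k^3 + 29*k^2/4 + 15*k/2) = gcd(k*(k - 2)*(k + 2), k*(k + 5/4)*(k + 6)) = k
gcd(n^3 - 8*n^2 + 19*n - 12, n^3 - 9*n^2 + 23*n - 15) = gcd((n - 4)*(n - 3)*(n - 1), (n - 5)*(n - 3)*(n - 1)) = n^2 - 4*n + 3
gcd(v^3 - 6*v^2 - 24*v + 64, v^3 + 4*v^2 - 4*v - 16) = v^2 + 2*v - 8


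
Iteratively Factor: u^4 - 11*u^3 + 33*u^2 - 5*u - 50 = (u - 2)*(u^3 - 9*u^2 + 15*u + 25) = (u - 5)*(u - 2)*(u^2 - 4*u - 5) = (u - 5)^2*(u - 2)*(u + 1)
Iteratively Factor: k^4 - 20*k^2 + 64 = (k + 2)*(k^3 - 2*k^2 - 16*k + 32) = (k + 2)*(k + 4)*(k^2 - 6*k + 8) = (k - 2)*(k + 2)*(k + 4)*(k - 4)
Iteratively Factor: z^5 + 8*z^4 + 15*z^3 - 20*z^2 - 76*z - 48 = (z - 2)*(z^4 + 10*z^3 + 35*z^2 + 50*z + 24) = (z - 2)*(z + 1)*(z^3 + 9*z^2 + 26*z + 24) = (z - 2)*(z + 1)*(z + 3)*(z^2 + 6*z + 8) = (z - 2)*(z + 1)*(z + 3)*(z + 4)*(z + 2)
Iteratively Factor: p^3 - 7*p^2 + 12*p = (p)*(p^2 - 7*p + 12) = p*(p - 3)*(p - 4)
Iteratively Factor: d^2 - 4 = (d + 2)*(d - 2)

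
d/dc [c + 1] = 1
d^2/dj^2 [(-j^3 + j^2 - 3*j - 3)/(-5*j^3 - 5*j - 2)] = 2*(-25*j^6 + 150*j^5 + 465*j^4 + 20*j^3 + 75*j^2 - 78*j + 41)/(125*j^9 + 375*j^7 + 150*j^6 + 375*j^5 + 300*j^4 + 185*j^3 + 150*j^2 + 60*j + 8)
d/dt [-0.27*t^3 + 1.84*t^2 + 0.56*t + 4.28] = -0.81*t^2 + 3.68*t + 0.56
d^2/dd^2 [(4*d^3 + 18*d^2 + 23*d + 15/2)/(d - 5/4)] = 16*(32*d^3 - 120*d^2 + 150*d + 515)/(64*d^3 - 240*d^2 + 300*d - 125)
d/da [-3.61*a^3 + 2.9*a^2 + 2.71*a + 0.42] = -10.83*a^2 + 5.8*a + 2.71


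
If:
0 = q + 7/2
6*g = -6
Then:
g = -1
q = -7/2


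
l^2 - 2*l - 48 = (l - 8)*(l + 6)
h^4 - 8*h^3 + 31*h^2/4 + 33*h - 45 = (h - 6)*(h - 5/2)*(h - 3/2)*(h + 2)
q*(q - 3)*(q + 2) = q^3 - q^2 - 6*q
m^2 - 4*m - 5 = (m - 5)*(m + 1)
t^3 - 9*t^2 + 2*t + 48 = (t - 8)*(t - 3)*(t + 2)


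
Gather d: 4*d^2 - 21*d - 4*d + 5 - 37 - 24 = 4*d^2 - 25*d - 56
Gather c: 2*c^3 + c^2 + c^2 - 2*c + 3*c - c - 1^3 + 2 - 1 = 2*c^3 + 2*c^2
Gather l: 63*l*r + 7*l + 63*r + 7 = l*(63*r + 7) + 63*r + 7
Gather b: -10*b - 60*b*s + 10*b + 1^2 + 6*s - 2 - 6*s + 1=-60*b*s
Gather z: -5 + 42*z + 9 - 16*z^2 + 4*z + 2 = -16*z^2 + 46*z + 6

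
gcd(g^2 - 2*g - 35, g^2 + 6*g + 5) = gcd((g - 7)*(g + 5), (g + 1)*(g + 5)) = g + 5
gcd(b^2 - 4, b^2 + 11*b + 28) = 1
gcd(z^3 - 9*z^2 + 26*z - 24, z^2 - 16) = z - 4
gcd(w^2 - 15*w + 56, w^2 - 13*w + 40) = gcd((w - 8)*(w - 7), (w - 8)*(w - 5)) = w - 8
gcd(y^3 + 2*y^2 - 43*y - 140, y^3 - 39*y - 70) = y^2 - 2*y - 35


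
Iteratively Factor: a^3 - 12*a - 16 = (a + 2)*(a^2 - 2*a - 8) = (a - 4)*(a + 2)*(a + 2)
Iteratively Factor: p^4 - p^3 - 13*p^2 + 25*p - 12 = (p - 3)*(p^3 + 2*p^2 - 7*p + 4) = (p - 3)*(p - 1)*(p^2 + 3*p - 4) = (p - 3)*(p - 1)*(p + 4)*(p - 1)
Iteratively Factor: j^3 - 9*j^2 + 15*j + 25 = (j - 5)*(j^2 - 4*j - 5) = (j - 5)^2*(j + 1)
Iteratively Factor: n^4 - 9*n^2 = (n + 3)*(n^3 - 3*n^2) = (n - 3)*(n + 3)*(n^2) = n*(n - 3)*(n + 3)*(n)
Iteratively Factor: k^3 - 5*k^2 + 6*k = (k - 3)*(k^2 - 2*k) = k*(k - 3)*(k - 2)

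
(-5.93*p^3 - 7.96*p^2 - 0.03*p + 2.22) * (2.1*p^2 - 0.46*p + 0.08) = -12.453*p^5 - 13.9882*p^4 + 3.1242*p^3 + 4.039*p^2 - 1.0236*p + 0.1776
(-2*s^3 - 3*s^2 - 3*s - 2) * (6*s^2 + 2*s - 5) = -12*s^5 - 22*s^4 - 14*s^3 - 3*s^2 + 11*s + 10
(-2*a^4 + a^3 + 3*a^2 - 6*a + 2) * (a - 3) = -2*a^5 + 7*a^4 - 15*a^2 + 20*a - 6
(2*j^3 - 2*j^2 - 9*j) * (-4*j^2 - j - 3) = -8*j^5 + 6*j^4 + 32*j^3 + 15*j^2 + 27*j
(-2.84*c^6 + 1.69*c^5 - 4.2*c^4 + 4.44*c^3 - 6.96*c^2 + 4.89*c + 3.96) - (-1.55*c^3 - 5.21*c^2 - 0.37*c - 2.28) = -2.84*c^6 + 1.69*c^5 - 4.2*c^4 + 5.99*c^3 - 1.75*c^2 + 5.26*c + 6.24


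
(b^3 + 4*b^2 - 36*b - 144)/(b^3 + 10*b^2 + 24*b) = (b - 6)/b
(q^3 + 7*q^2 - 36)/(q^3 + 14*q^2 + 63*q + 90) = (q - 2)/(q + 5)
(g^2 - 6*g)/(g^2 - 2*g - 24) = g/(g + 4)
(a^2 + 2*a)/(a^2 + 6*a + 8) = a/(a + 4)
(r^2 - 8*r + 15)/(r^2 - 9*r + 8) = (r^2 - 8*r + 15)/(r^2 - 9*r + 8)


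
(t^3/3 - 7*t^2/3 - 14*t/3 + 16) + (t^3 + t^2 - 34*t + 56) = 4*t^3/3 - 4*t^2/3 - 116*t/3 + 72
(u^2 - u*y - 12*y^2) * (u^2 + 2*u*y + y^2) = u^4 + u^3*y - 13*u^2*y^2 - 25*u*y^3 - 12*y^4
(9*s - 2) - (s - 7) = 8*s + 5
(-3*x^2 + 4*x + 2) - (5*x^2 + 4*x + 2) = -8*x^2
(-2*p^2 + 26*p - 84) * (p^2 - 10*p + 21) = -2*p^4 + 46*p^3 - 386*p^2 + 1386*p - 1764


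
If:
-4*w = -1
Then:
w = 1/4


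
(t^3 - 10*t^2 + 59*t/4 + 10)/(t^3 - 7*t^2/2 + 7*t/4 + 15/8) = 2*(t - 8)/(2*t - 3)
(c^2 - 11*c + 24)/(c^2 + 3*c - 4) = (c^2 - 11*c + 24)/(c^2 + 3*c - 4)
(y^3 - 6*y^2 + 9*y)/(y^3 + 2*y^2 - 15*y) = (y - 3)/(y + 5)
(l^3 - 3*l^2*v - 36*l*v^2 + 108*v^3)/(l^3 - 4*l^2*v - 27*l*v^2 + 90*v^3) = (l + 6*v)/(l + 5*v)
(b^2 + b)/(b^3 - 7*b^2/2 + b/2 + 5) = 2*b/(2*b^2 - 9*b + 10)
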